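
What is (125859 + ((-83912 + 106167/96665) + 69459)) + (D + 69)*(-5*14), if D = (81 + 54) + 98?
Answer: 8725669057/96665 ≈ 90267.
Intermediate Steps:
D = 233 (D = 135 + 98 = 233)
(125859 + ((-83912 + 106167/96665) + 69459)) + (D + 69)*(-5*14) = (125859 + ((-83912 + 106167/96665) + 69459)) + (233 + 69)*(-5*14) = (125859 + ((-83912 + 106167*(1/96665)) + 69459)) + 302*(-70) = (125859 + ((-83912 + 106167/96665) + 69459)) - 21140 = (125859 + (-8111247313/96665 + 69459)) - 21140 = (125859 - 1396993078/96665) - 21140 = 10769167157/96665 - 21140 = 8725669057/96665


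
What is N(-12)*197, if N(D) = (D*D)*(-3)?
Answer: -85104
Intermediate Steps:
N(D) = -3*D**2 (N(D) = D**2*(-3) = -3*D**2)
N(-12)*197 = -3*(-12)**2*197 = -3*144*197 = -432*197 = -85104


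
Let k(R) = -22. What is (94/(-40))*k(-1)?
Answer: 517/10 ≈ 51.700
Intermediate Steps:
(94/(-40))*k(-1) = (94/(-40))*(-22) = (94*(-1/40))*(-22) = -47/20*(-22) = 517/10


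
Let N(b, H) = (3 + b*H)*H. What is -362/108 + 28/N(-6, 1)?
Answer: -685/54 ≈ -12.685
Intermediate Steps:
N(b, H) = H*(3 + H*b) (N(b, H) = (3 + H*b)*H = H*(3 + H*b))
-362/108 + 28/N(-6, 1) = -362/108 + 28/((1*(3 + 1*(-6)))) = -362*1/108 + 28/((1*(3 - 6))) = -181/54 + 28/((1*(-3))) = -181/54 + 28/(-3) = -181/54 + 28*(-1/3) = -181/54 - 28/3 = -685/54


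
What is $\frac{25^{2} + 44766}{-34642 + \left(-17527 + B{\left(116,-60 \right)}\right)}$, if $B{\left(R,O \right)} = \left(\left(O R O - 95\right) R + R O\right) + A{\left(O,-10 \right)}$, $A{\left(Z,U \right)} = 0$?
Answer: $\frac{45391}{48371451} \approx 0.00093838$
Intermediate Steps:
$B{\left(R,O \right)} = O R + R \left(-95 + R O^{2}\right)$ ($B{\left(R,O \right)} = \left(\left(O R O - 95\right) R + R O\right) + 0 = \left(\left(R O^{2} - 95\right) R + O R\right) + 0 = \left(\left(-95 + R O^{2}\right) R + O R\right) + 0 = \left(R \left(-95 + R O^{2}\right) + O R\right) + 0 = \left(O R + R \left(-95 + R O^{2}\right)\right) + 0 = O R + R \left(-95 + R O^{2}\right)$)
$\frac{25^{2} + 44766}{-34642 + \left(-17527 + B{\left(116,-60 \right)}\right)} = \frac{25^{2} + 44766}{-34642 - \left(17527 - 116 \left(-95 - 60 + 116 \left(-60\right)^{2}\right)\right)} = \frac{625 + 44766}{-34642 - \left(17527 - 116 \left(-95 - 60 + 116 \cdot 3600\right)\right)} = \frac{45391}{-34642 - \left(17527 - 116 \left(-95 - 60 + 417600\right)\right)} = \frac{45391}{-34642 + \left(-17527 + 116 \cdot 417445\right)} = \frac{45391}{-34642 + \left(-17527 + 48423620\right)} = \frac{45391}{-34642 + 48406093} = \frac{45391}{48371451}$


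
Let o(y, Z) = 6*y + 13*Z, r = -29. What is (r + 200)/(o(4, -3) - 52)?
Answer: -171/67 ≈ -2.5522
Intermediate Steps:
(r + 200)/(o(4, -3) - 52) = (-29 + 200)/((6*4 + 13*(-3)) - 52) = 171/((24 - 39) - 52) = 171/(-15 - 52) = 171/(-67) = 171*(-1/67) = -171/67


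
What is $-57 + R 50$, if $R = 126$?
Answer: $6243$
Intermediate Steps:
$-57 + R 50 = -57 + 126 \cdot 50 = -57 + 6300 = 6243$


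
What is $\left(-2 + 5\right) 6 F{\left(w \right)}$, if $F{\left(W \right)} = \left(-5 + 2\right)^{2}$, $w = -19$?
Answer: $162$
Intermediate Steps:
$F{\left(W \right)} = 9$ ($F{\left(W \right)} = \left(-3\right)^{2} = 9$)
$\left(-2 + 5\right) 6 F{\left(w \right)} = \left(-2 + 5\right) 6 \cdot 9 = 3 \cdot 6 \cdot 9 = 18 \cdot 9 = 162$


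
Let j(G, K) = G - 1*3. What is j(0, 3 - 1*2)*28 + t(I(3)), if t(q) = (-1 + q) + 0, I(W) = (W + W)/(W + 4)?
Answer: -589/7 ≈ -84.143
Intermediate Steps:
j(G, K) = -3 + G (j(G, K) = G - 3 = -3 + G)
I(W) = 2*W/(4 + W) (I(W) = (2*W)/(4 + W) = 2*W/(4 + W))
t(q) = -1 + q
j(0, 3 - 1*2)*28 + t(I(3)) = (-3 + 0)*28 + (-1 + 2*3/(4 + 3)) = -3*28 + (-1 + 2*3/7) = -84 + (-1 + 2*3*(1/7)) = -84 + (-1 + 6/7) = -84 - 1/7 = -589/7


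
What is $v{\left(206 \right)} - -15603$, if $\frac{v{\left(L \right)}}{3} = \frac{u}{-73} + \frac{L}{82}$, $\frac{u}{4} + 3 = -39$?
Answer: $\frac{46743000}{2993} \approx 15617.0$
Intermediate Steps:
$u = -168$ ($u = -12 + 4 \left(-39\right) = -12 - 156 = -168$)
$v{\left(L \right)} = \frac{504}{73} + \frac{3 L}{82}$ ($v{\left(L \right)} = 3 \left(- \frac{168}{-73} + \frac{L}{82}\right) = 3 \left(\left(-168\right) \left(- \frac{1}{73}\right) + L \frac{1}{82}\right) = 3 \left(\frac{168}{73} + \frac{L}{82}\right) = \frac{504}{73} + \frac{3 L}{82}$)
$v{\left(206 \right)} - -15603 = \left(\frac{504}{73} + \frac{3}{82} \cdot 206\right) - -15603 = \left(\frac{504}{73} + \frac{309}{41}\right) + 15603 = \frac{43221}{2993} + 15603 = \frac{46743000}{2993}$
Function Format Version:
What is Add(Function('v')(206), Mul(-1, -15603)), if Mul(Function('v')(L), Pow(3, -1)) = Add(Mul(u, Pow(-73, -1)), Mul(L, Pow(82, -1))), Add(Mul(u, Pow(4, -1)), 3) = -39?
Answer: Rational(46743000, 2993) ≈ 15617.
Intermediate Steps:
u = -168 (u = Add(-12, Mul(4, -39)) = Add(-12, -156) = -168)
Function('v')(L) = Add(Rational(504, 73), Mul(Rational(3, 82), L)) (Function('v')(L) = Mul(3, Add(Mul(-168, Pow(-73, -1)), Mul(L, Pow(82, -1)))) = Mul(3, Add(Mul(-168, Rational(-1, 73)), Mul(L, Rational(1, 82)))) = Mul(3, Add(Rational(168, 73), Mul(Rational(1, 82), L))) = Add(Rational(504, 73), Mul(Rational(3, 82), L)))
Add(Function('v')(206), Mul(-1, -15603)) = Add(Add(Rational(504, 73), Mul(Rational(3, 82), 206)), Mul(-1, -15603)) = Add(Add(Rational(504, 73), Rational(309, 41)), 15603) = Add(Rational(43221, 2993), 15603) = Rational(46743000, 2993)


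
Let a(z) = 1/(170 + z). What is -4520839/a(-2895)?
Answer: 12319286275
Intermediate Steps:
-4520839/a(-2895) = -4520839/(1/(170 - 2895)) = -4520839/(1/(-2725)) = -4520839/(-1/2725) = -4520839*(-2725) = 12319286275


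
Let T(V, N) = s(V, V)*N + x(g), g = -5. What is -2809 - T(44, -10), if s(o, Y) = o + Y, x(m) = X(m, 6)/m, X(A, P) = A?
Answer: -1930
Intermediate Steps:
x(m) = 1 (x(m) = m/m = 1)
s(o, Y) = Y + o
T(V, N) = 1 + 2*N*V (T(V, N) = (V + V)*N + 1 = (2*V)*N + 1 = 2*N*V + 1 = 1 + 2*N*V)
-2809 - T(44, -10) = -2809 - (1 + 2*(-10)*44) = -2809 - (1 - 880) = -2809 - 1*(-879) = -2809 + 879 = -1930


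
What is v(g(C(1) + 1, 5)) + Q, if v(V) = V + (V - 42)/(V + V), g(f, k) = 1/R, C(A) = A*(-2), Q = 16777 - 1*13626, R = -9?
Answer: 60127/18 ≈ 3340.4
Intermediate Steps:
Q = 3151 (Q = 16777 - 13626 = 3151)
C(A) = -2*A
g(f, k) = -⅑ (g(f, k) = 1/(-9) = -⅑)
v(V) = V + (-42 + V)/(2*V) (v(V) = V + (-42 + V)/((2*V)) = V + (-42 + V)*(1/(2*V)) = V + (-42 + V)/(2*V))
v(g(C(1) + 1, 5)) + Q = (½ - ⅑ - 21/(-⅑)) + 3151 = (½ - ⅑ - 21*(-9)) + 3151 = (½ - ⅑ + 189) + 3151 = 3409/18 + 3151 = 60127/18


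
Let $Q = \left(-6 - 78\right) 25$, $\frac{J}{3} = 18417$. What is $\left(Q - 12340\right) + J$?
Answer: $40811$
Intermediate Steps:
$J = 55251$ ($J = 3 \cdot 18417 = 55251$)
$Q = -2100$ ($Q = \left(-84\right) 25 = -2100$)
$\left(Q - 12340\right) + J = \left(-2100 - 12340\right) + 55251 = -14440 + 55251 = 40811$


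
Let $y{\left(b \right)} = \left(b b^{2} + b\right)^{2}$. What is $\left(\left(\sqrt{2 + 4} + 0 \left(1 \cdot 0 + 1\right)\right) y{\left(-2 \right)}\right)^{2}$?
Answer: $60000$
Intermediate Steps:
$y{\left(b \right)} = \left(b + b^{3}\right)^{2}$ ($y{\left(b \right)} = \left(b^{3} + b\right)^{2} = \left(b + b^{3}\right)^{2}$)
$\left(\left(\sqrt{2 + 4} + 0 \left(1 \cdot 0 + 1\right)\right) y{\left(-2 \right)}\right)^{2} = \left(\left(\sqrt{2 + 4} + 0 \left(1 \cdot 0 + 1\right)\right) \left(-2\right)^{2} \left(1 + \left(-2\right)^{2}\right)^{2}\right)^{2} = \left(\left(\sqrt{6} + 0 \left(0 + 1\right)\right) 4 \left(1 + 4\right)^{2}\right)^{2} = \left(\left(\sqrt{6} + 0 \cdot 1\right) 4 \cdot 5^{2}\right)^{2} = \left(\left(\sqrt{6} + 0\right) 4 \cdot 25\right)^{2} = \left(\sqrt{6} \cdot 100\right)^{2} = \left(100 \sqrt{6}\right)^{2} = 60000$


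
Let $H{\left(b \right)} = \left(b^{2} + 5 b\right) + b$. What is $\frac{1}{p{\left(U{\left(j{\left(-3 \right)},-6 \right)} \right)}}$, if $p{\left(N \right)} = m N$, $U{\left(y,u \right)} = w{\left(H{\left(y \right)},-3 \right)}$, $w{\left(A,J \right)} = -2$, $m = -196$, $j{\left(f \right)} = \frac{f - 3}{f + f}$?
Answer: $\frac{1}{392} \approx 0.002551$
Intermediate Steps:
$j{\left(f \right)} = \frac{-3 + f}{2 f}$
$H{\left(b \right)} = b^{2} + 6 b$
$U{\left(y,u \right)} = -2$
$p{\left(N \right)} = - 196 N$
$\frac{1}{p{\left(U{\left(j{\left(-3 \right)},-6 \right)} \right)}} = \frac{1}{\left(-196\right) \left(-2\right)} = \frac{1}{392}$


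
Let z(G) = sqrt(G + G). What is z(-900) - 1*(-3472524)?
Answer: 3472524 + 30*I*sqrt(2) ≈ 3.4725e+6 + 42.426*I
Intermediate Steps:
z(G) = sqrt(2)*sqrt(G) (z(G) = sqrt(2*G) = sqrt(2)*sqrt(G))
z(-900) - 1*(-3472524) = sqrt(2)*sqrt(-900) - 1*(-3472524) = sqrt(2)*(30*I) + 3472524 = 30*I*sqrt(2) + 3472524 = 3472524 + 30*I*sqrt(2)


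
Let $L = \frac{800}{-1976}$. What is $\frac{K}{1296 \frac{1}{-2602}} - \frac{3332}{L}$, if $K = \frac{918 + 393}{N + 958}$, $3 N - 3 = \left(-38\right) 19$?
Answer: $\frac{6382022347}{775800} \approx 8226.4$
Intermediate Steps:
$N = - \frac{719}{3}$ ($N = 1 + \frac{\left(-38\right) 19}{3} = 1 + \frac{1}{3} \left(-722\right) = 1 - \frac{722}{3} = - \frac{719}{3} \approx -239.67$)
$L = - \frac{100}{247}$ ($L = 800 \left(- \frac{1}{1976}\right) = - \frac{100}{247} \approx -0.40486$)
$K = \frac{3933}{2155}$ ($K = \frac{918 + 393}{- \frac{719}{3} + 958} = \frac{1311}{\frac{2155}{3}} = 1311 \cdot \frac{3}{2155} = \frac{3933}{2155} \approx 1.8251$)
$\frac{K}{1296 \frac{1}{-2602}} - \frac{3332}{L} = \frac{3933}{2155 \frac{1296}{-2602}} - \frac{3332}{- \frac{100}{247}} = \frac{3933}{2155 \cdot 1296 \left(- \frac{1}{2602}\right)} - - \frac{205751}{25} = \frac{3933}{2155 \left(- \frac{648}{1301}\right)} + \frac{205751}{25} = \frac{3933}{2155} \left(- \frac{1301}{648}\right) + \frac{205751}{25} = - \frac{568537}{155160} + \frac{205751}{25} = \frac{6382022347}{775800}$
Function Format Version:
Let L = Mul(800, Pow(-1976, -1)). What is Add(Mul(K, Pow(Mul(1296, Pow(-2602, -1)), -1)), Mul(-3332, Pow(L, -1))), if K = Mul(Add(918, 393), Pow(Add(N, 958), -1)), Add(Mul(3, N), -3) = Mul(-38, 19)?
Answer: Rational(6382022347, 775800) ≈ 8226.4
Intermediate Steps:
N = Rational(-719, 3) (N = Add(1, Mul(Rational(1, 3), Mul(-38, 19))) = Add(1, Mul(Rational(1, 3), -722)) = Add(1, Rational(-722, 3)) = Rational(-719, 3) ≈ -239.67)
L = Rational(-100, 247) (L = Mul(800, Rational(-1, 1976)) = Rational(-100, 247) ≈ -0.40486)
K = Rational(3933, 2155) (K = Mul(Add(918, 393), Pow(Add(Rational(-719, 3), 958), -1)) = Mul(1311, Pow(Rational(2155, 3), -1)) = Mul(1311, Rational(3, 2155)) = Rational(3933, 2155) ≈ 1.8251)
Add(Mul(K, Pow(Mul(1296, Pow(-2602, -1)), -1)), Mul(-3332, Pow(L, -1))) = Add(Mul(Rational(3933, 2155), Pow(Mul(1296, Pow(-2602, -1)), -1)), Mul(-3332, Pow(Rational(-100, 247), -1))) = Add(Mul(Rational(3933, 2155), Pow(Mul(1296, Rational(-1, 2602)), -1)), Mul(-3332, Rational(-247, 100))) = Add(Mul(Rational(3933, 2155), Pow(Rational(-648, 1301), -1)), Rational(205751, 25)) = Add(Mul(Rational(3933, 2155), Rational(-1301, 648)), Rational(205751, 25)) = Add(Rational(-568537, 155160), Rational(205751, 25)) = Rational(6382022347, 775800)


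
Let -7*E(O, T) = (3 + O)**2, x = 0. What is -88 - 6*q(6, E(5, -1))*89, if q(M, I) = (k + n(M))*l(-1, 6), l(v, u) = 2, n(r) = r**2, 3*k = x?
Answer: -38536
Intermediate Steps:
k = 0 (k = (1/3)*0 = 0)
E(O, T) = -(3 + O)**2/7
q(M, I) = 2*M**2 (q(M, I) = (0 + M**2)*2 = M**2*2 = 2*M**2)
-88 - 6*q(6, E(5, -1))*89 = -88 - 12*6**2*89 = -88 - 12*36*89 = -88 - 6*72*89 = -88 - 432*89 = -88 - 38448 = -38536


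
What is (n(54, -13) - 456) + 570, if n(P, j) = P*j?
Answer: -588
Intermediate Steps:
(n(54, -13) - 456) + 570 = (54*(-13) - 456) + 570 = (-702 - 456) + 570 = -1158 + 570 = -588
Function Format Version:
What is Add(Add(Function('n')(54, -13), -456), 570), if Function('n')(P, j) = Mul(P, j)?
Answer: -588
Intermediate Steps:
Add(Add(Function('n')(54, -13), -456), 570) = Add(Add(Mul(54, -13), -456), 570) = Add(Add(-702, -456), 570) = Add(-1158, 570) = -588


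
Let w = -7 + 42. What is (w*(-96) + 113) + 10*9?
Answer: -3157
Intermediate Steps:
w = 35
(w*(-96) + 113) + 10*9 = (35*(-96) + 113) + 10*9 = (-3360 + 113) + 90 = -3247 + 90 = -3157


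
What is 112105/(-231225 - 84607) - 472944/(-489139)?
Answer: 94535921813/154485748648 ≈ 0.61194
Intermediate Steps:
112105/(-231225 - 84607) - 472944/(-489139) = 112105/(-315832) - 472944*(-1/489139) = 112105*(-1/315832) + 472944/489139 = -112105/315832 + 472944/489139 = 94535921813/154485748648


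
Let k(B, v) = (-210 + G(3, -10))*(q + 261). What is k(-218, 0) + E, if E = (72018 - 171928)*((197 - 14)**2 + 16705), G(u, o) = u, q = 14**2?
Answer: -5014977139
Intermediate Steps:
q = 196
k(B, v) = -94599 (k(B, v) = (-210 + 3)*(196 + 261) = -207*457 = -94599)
E = -5014882540 (E = -99910*(183**2 + 16705) = -99910*(33489 + 16705) = -99910*50194 = -5014882540)
k(-218, 0) + E = -94599 - 5014882540 = -5014977139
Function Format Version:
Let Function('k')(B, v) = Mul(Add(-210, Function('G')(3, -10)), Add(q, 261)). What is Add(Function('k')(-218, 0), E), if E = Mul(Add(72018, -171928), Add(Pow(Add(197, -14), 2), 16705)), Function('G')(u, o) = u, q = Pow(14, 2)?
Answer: -5014977139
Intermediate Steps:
q = 196
Function('k')(B, v) = -94599 (Function('k')(B, v) = Mul(Add(-210, 3), Add(196, 261)) = Mul(-207, 457) = -94599)
E = -5014882540 (E = Mul(-99910, Add(Pow(183, 2), 16705)) = Mul(-99910, Add(33489, 16705)) = Mul(-99910, 50194) = -5014882540)
Add(Function('k')(-218, 0), E) = Add(-94599, -5014882540) = -5014977139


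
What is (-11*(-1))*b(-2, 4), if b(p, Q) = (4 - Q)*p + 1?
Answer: 11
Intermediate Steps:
b(p, Q) = 1 + p*(4 - Q) (b(p, Q) = p*(4 - Q) + 1 = 1 + p*(4 - Q))
(-11*(-1))*b(-2, 4) = (-11*(-1))*(1 + 4*(-2) - 1*4*(-2)) = 11*(1 - 8 + 8) = 11*1 = 11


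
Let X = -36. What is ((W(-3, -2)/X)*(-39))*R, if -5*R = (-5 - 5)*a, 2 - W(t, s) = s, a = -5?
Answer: -130/3 ≈ -43.333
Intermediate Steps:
W(t, s) = 2 - s
R = -10 (R = -(-5 - 5)*(-5)/5 = -(-2)*(-5) = -1/5*50 = -10)
((W(-3, -2)/X)*(-39))*R = (((2 - 1*(-2))/(-36))*(-39))*(-10) = (((2 + 2)*(-1/36))*(-39))*(-10) = ((4*(-1/36))*(-39))*(-10) = -1/9*(-39)*(-10) = (13/3)*(-10) = -130/3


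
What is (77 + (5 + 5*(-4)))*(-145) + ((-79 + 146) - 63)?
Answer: -8986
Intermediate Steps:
(77 + (5 + 5*(-4)))*(-145) + ((-79 + 146) - 63) = (77 + (5 - 20))*(-145) + (67 - 63) = (77 - 15)*(-145) + 4 = 62*(-145) + 4 = -8990 + 4 = -8986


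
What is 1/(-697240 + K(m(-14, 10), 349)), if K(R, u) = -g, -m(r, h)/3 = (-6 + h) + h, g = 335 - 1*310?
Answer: -1/697265 ≈ -1.4342e-6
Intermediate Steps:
g = 25 (g = 335 - 310 = 25)
m(r, h) = 18 - 6*h (m(r, h) = -3*((-6 + h) + h) = -3*(-6 + 2*h) = 18 - 6*h)
K(R, u) = -25 (K(R, u) = -1*25 = -25)
1/(-697240 + K(m(-14, 10), 349)) = 1/(-697240 - 25) = 1/(-697265) = -1/697265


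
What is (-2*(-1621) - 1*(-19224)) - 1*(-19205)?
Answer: 41671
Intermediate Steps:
(-2*(-1621) - 1*(-19224)) - 1*(-19205) = (3242 + 19224) + 19205 = 22466 + 19205 = 41671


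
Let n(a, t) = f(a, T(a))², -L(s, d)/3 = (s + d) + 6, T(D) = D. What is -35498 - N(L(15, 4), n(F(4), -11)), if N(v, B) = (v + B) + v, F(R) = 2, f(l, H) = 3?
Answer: -35357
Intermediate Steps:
L(s, d) = -18 - 3*d - 3*s (L(s, d) = -3*((s + d) + 6) = -3*((d + s) + 6) = -3*(6 + d + s) = -18 - 3*d - 3*s)
n(a, t) = 9 (n(a, t) = 3² = 9)
N(v, B) = B + 2*v (N(v, B) = (B + v) + v = B + 2*v)
-35498 - N(L(15, 4), n(F(4), -11)) = -35498 - (9 + 2*(-18 - 3*4 - 3*15)) = -35498 - (9 + 2*(-18 - 12 - 45)) = -35498 - (9 + 2*(-75)) = -35498 - (9 - 150) = -35498 - 1*(-141) = -35498 + 141 = -35357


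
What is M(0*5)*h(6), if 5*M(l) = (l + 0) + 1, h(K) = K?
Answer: 6/5 ≈ 1.2000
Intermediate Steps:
M(l) = 1/5 + l/5 (M(l) = ((l + 0) + 1)/5 = (l + 1)/5 = (1 + l)/5 = 1/5 + l/5)
M(0*5)*h(6) = (1/5 + (0*5)/5)*6 = (1/5 + (1/5)*0)*6 = (1/5 + 0)*6 = (1/5)*6 = 6/5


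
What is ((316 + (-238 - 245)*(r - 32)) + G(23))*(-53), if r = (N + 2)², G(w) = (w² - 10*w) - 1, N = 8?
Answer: 1708190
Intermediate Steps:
G(w) = -1 + w² - 10*w
r = 100 (r = (8 + 2)² = 10² = 100)
((316 + (-238 - 245)*(r - 32)) + G(23))*(-53) = ((316 + (-238 - 245)*(100 - 32)) + (-1 + 23² - 10*23))*(-53) = ((316 - 483*68) + (-1 + 529 - 230))*(-53) = ((316 - 32844) + 298)*(-53) = (-32528 + 298)*(-53) = -32230*(-53) = 1708190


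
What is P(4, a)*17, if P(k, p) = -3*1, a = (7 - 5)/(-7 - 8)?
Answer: -51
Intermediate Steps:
a = -2/15 (a = 2/(-15) = 2*(-1/15) = -2/15 ≈ -0.13333)
P(k, p) = -3
P(4, a)*17 = -3*17 = -51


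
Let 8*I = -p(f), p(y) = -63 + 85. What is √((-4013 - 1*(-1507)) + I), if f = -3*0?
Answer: 3*I*√1115/2 ≈ 50.087*I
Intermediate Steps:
f = 0
p(y) = 22
I = -11/4 (I = (-1*22)/8 = (⅛)*(-22) = -11/4 ≈ -2.7500)
√((-4013 - 1*(-1507)) + I) = √((-4013 - 1*(-1507)) - 11/4) = √((-4013 + 1507) - 11/4) = √(-2506 - 11/4) = √(-10035/4) = 3*I*√1115/2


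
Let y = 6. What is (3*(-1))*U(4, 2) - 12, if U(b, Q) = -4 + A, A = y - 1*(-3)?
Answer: -27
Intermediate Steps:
A = 9 (A = 6 - 1*(-3) = 6 + 3 = 9)
U(b, Q) = 5 (U(b, Q) = -4 + 9 = 5)
(3*(-1))*U(4, 2) - 12 = (3*(-1))*5 - 12 = -3*5 - 12 = -15 - 12 = -27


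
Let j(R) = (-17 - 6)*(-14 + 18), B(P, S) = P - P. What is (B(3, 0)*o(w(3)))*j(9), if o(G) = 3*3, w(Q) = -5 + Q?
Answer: 0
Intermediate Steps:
B(P, S) = 0
o(G) = 9
j(R) = -92 (j(R) = -23*4 = -92)
(B(3, 0)*o(w(3)))*j(9) = (0*9)*(-92) = 0*(-92) = 0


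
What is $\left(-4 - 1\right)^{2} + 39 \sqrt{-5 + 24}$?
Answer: $25 + 39 \sqrt{19} \approx 195.0$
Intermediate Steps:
$\left(-4 - 1\right)^{2} + 39 \sqrt{-5 + 24} = \left(-5\right)^{2} + 39 \sqrt{19} = 25 + 39 \sqrt{19}$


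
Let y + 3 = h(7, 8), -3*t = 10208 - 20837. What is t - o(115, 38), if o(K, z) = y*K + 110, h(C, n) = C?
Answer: 2973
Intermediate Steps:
t = 3543 (t = -(10208 - 20837)/3 = -1/3*(-10629) = 3543)
y = 4 (y = -3 + 7 = 4)
o(K, z) = 110 + 4*K (o(K, z) = 4*K + 110 = 110 + 4*K)
t - o(115, 38) = 3543 - (110 + 4*115) = 3543 - (110 + 460) = 3543 - 1*570 = 3543 - 570 = 2973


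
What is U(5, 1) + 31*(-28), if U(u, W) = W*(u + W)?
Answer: -862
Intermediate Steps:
U(u, W) = W*(W + u)
U(5, 1) + 31*(-28) = 1*(1 + 5) + 31*(-28) = 1*6 - 868 = 6 - 868 = -862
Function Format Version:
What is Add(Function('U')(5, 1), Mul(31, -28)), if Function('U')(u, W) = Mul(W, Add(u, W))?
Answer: -862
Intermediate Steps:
Function('U')(u, W) = Mul(W, Add(W, u))
Add(Function('U')(5, 1), Mul(31, -28)) = Add(Mul(1, Add(1, 5)), Mul(31, -28)) = Add(Mul(1, 6), -868) = Add(6, -868) = -862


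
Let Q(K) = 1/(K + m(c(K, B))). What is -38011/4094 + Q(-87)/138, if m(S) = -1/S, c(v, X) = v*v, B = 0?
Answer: -25030620091/2695915376 ≈ -9.2847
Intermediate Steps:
c(v, X) = v**2
Q(K) = 1/(K - 1/K**2) (Q(K) = 1/(K - 1/(K**2)) = 1/(K - 1/K**2))
-38011/4094 + Q(-87)/138 = -38011/4094 + ((-87)**2/(-1 + (-87)**3))/138 = -38011*1/4094 + (7569/(-1 - 658503))*(1/138) = -38011/4094 + (7569/(-658504))*(1/138) = -38011/4094 + (7569*(-1/658504))*(1/138) = -38011/4094 - 7569/658504*1/138 = -38011/4094 - 2523/30291184 = -25030620091/2695915376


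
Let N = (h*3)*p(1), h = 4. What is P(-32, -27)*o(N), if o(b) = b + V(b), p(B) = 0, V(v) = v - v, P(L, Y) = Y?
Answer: 0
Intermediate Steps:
V(v) = 0
N = 0 (N = (4*3)*0 = 12*0 = 0)
o(b) = b (o(b) = b + 0 = b)
P(-32, -27)*o(N) = -27*0 = 0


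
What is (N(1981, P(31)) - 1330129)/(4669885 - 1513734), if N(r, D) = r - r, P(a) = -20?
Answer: -1330129/3156151 ≈ -0.42144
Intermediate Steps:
N(r, D) = 0
(N(1981, P(31)) - 1330129)/(4669885 - 1513734) = (0 - 1330129)/(4669885 - 1513734) = -1330129/3156151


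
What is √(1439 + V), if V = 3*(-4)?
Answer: √1427 ≈ 37.776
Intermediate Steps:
V = -12
√(1439 + V) = √(1439 - 12) = √1427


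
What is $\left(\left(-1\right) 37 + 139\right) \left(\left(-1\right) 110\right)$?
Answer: $-11220$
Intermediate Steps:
$\left(\left(-1\right) 37 + 139\right) \left(\left(-1\right) 110\right) = \left(-37 + 139\right) \left(-110\right) = 102 \left(-110\right) = -11220$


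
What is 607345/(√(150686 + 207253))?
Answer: 607345*√491/13257 ≈ 1015.2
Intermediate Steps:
607345/(√(150686 + 207253)) = 607345/(√357939) = 607345/((27*√491)) = 607345*(√491/13257) = 607345*√491/13257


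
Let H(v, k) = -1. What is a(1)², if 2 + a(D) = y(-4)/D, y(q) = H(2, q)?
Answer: 9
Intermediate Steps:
y(q) = -1
a(D) = -2 - 1/D
a(1)² = (-2 - 1/1)² = (-2 - 1*1)² = (-2 - 1)² = (-3)² = 9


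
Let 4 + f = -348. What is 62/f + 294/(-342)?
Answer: -10391/10032 ≈ -1.0358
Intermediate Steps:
f = -352 (f = -4 - 348 = -352)
62/f + 294/(-342) = 62/(-352) + 294/(-342) = 62*(-1/352) + 294*(-1/342) = -31/176 - 49/57 = -10391/10032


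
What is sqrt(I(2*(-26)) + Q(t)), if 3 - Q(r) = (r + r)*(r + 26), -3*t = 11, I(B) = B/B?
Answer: sqrt(1510)/3 ≈ 12.953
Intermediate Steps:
I(B) = 1
t = -11/3 (t = -1/3*11 = -11/3 ≈ -3.6667)
Q(r) = 3 - 2*r*(26 + r) (Q(r) = 3 - (r + r)*(r + 26) = 3 - 2*r*(26 + r))
sqrt(I(2*(-26)) + Q(t)) = sqrt(1 + (3 - 52*(-11/3) - 2*(-11/3)**2)) = sqrt(1 + (3 + 572/3 - 2*121/9)) = sqrt(1 + (3 + 572/3 - 242/9)) = sqrt(1 + 1501/9) = sqrt(1510/9) = sqrt(1510)/3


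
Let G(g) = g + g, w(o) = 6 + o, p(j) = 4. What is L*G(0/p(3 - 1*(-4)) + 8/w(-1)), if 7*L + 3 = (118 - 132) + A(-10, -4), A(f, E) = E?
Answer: -48/5 ≈ -9.6000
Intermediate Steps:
L = -3 (L = -3/7 + ((118 - 132) - 4)/7 = -3/7 + (-14 - 4)/7 = -3/7 + (⅐)*(-18) = -3/7 - 18/7 = -3)
G(g) = 2*g
L*G(0/p(3 - 1*(-4)) + 8/w(-1)) = -6*(0/4 + 8/(6 - 1)) = -6*(0*(¼) + 8/5) = -6*(0 + 8*(⅕)) = -6*(0 + 8/5) = -6*8/5 = -3*16/5 = -48/5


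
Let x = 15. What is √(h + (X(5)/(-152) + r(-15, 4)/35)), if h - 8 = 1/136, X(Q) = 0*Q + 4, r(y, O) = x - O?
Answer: √16962677690/45220 ≈ 2.8802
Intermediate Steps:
r(y, O) = 15 - O
X(Q) = 4 (X(Q) = 0 + 4 = 4)
h = 1089/136 (h = 8 + 1/136 = 1089/136 ≈ 8.0074)
√(h + (X(5)/(-152) + r(-15, 4)/35)) = √(1089/136 + (4/(-152) + (15 - 1*4)/35)) = √(1089/136 + (4*(-1/152) + (15 - 4)*(1/35))) = √(1089/136 + (-1/38 + 11*(1/35))) = √(1089/136 + (-1/38 + 11/35)) = √(1089/136 + 383/1330) = √(750229/90440) = √16962677690/45220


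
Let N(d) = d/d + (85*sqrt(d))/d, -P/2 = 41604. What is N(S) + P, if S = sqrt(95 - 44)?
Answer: -83207 + 5*51**(3/4)/3 ≈ -83175.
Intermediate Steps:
P = -83208 (P = -2*41604 = -83208)
S = sqrt(51) ≈ 7.1414
N(d) = 1 + 85/sqrt(d)
N(S) + P = (1 + 85/sqrt(sqrt(51))) - 83208 = (1 + 85*(51**(3/4)/51)) - 83208 = (1 + 5*51**(3/4)/3) - 83208 = -83207 + 5*51**(3/4)/3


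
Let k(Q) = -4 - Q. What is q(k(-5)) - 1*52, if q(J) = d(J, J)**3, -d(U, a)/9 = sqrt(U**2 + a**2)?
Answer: -52 - 1458*sqrt(2) ≈ -2113.9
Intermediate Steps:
d(U, a) = -9*sqrt(U**2 + a**2)
q(J) = -1458*sqrt(2)*(J**2)**(3/2) (q(J) = (-9*sqrt(J**2 + J**2))**3 = (-9*sqrt(2)*sqrt(J**2))**3 = -1458*sqrt(2)*(J**2)**(3/2))
q(k(-5)) - 1*52 = -1458*sqrt(2)*((-4 - 1*(-5))**2)**(3/2) - 1*52 = -1458*sqrt(2)*((-4 + 5)**2)**(3/2) - 52 = -1458*sqrt(2)*(1**2)**(3/2) - 52 = -1458*sqrt(2)*1**(3/2) - 52 = -1458*sqrt(2)*1 - 52 = -1458*sqrt(2) - 52 = -52 - 1458*sqrt(2)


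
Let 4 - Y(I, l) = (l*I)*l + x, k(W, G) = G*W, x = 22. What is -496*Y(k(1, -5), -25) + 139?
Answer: -1540933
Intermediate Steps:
Y(I, l) = -18 - I*l² (Y(I, l) = 4 - ((l*I)*l + 22) = 4 - ((I*l)*l + 22) = 4 - (I*l² + 22) = 4 - (22 + I*l²) = 4 + (-22 - I*l²) = -18 - I*l²)
-496*Y(k(1, -5), -25) + 139 = -496*(-18 - 1*(-5*1)*(-25)²) + 139 = -496*(-18 - 1*(-5)*625) + 139 = -496*(-18 + 3125) + 139 = -496*3107 + 139 = -1541072 + 139 = -1540933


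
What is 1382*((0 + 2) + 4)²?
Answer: 49752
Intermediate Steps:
1382*((0 + 2) + 4)² = 1382*(2 + 4)² = 1382*6² = 1382*36 = 49752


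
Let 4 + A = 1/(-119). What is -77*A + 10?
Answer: 5417/17 ≈ 318.65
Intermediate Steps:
A = -477/119 (A = -4 + 1/(-119) = -4 - 1/119 = -477/119 ≈ -4.0084)
-77*A + 10 = -77*(-477/119) + 10 = 5247/17 + 10 = 5417/17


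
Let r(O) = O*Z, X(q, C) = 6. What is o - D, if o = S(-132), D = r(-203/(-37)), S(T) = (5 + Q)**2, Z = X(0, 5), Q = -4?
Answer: -1181/37 ≈ -31.919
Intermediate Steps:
Z = 6
r(O) = 6*O (r(O) = O*6 = 6*O)
S(T) = 1 (S(T) = (5 - 4)**2 = 1**2 = 1)
D = 1218/37 (D = 6*(-203/(-37)) = 6*(-203*(-1/37)) = 6*(203/37) = 1218/37 ≈ 32.919)
o = 1
o - D = 1 - 1*1218/37 = 1 - 1218/37 = -1181/37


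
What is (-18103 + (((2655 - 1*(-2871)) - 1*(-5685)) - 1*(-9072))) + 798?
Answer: 2978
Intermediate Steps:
(-18103 + (((2655 - 1*(-2871)) - 1*(-5685)) - 1*(-9072))) + 798 = (-18103 + (((2655 + 2871) + 5685) + 9072)) + 798 = (-18103 + ((5526 + 5685) + 9072)) + 798 = (-18103 + (11211 + 9072)) + 798 = (-18103 + 20283) + 798 = 2180 + 798 = 2978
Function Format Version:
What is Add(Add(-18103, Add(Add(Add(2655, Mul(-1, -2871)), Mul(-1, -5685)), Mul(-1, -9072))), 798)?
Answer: 2978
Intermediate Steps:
Add(Add(-18103, Add(Add(Add(2655, Mul(-1, -2871)), Mul(-1, -5685)), Mul(-1, -9072))), 798) = Add(Add(-18103, Add(Add(Add(2655, 2871), 5685), 9072)), 798) = Add(Add(-18103, Add(Add(5526, 5685), 9072)), 798) = Add(Add(-18103, Add(11211, 9072)), 798) = Add(Add(-18103, 20283), 798) = Add(2180, 798) = 2978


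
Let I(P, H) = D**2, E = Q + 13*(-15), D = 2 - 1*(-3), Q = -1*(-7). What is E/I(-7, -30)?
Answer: -188/25 ≈ -7.5200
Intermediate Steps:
Q = 7
D = 5 (D = 2 + 3 = 5)
E = -188 (E = 7 + 13*(-15) = 7 - 195 = -188)
I(P, H) = 25 (I(P, H) = 5**2 = 25)
E/I(-7, -30) = -188/25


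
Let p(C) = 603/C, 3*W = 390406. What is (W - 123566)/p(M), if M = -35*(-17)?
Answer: 11726260/1809 ≈ 6482.2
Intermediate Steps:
W = 390406/3 (W = (⅓)*390406 = 390406/3 ≈ 1.3014e+5)
M = 595
(W - 123566)/p(M) = (390406/3 - 123566)/((603/595)) = 19708/(3*((603*(1/595)))) = 19708/(3*(603/595)) = (19708/3)*(595/603) = 11726260/1809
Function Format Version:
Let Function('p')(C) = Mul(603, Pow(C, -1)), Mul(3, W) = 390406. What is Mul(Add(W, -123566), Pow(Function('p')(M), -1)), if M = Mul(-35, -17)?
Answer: Rational(11726260, 1809) ≈ 6482.2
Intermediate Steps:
W = Rational(390406, 3) (W = Mul(Rational(1, 3), 390406) = Rational(390406, 3) ≈ 1.3014e+5)
M = 595
Mul(Add(W, -123566), Pow(Function('p')(M), -1)) = Mul(Add(Rational(390406, 3), -123566), Pow(Mul(603, Pow(595, -1)), -1)) = Mul(Rational(19708, 3), Pow(Mul(603, Rational(1, 595)), -1)) = Mul(Rational(19708, 3), Pow(Rational(603, 595), -1)) = Mul(Rational(19708, 3), Rational(595, 603)) = Rational(11726260, 1809)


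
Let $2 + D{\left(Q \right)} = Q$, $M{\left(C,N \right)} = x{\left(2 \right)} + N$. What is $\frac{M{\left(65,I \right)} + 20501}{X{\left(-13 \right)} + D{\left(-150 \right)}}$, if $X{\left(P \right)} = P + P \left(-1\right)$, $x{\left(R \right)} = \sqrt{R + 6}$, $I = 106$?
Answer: $- \frac{20607}{152} - \frac{\sqrt{2}}{76} \approx -135.59$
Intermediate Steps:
$x{\left(R \right)} = \sqrt{6 + R}$
$X{\left(P \right)} = 0$ ($X{\left(P \right)} = P - P = 0$)
$M{\left(C,N \right)} = N + 2 \sqrt{2}$ ($M{\left(C,N \right)} = \sqrt{6 + 2} + N = \sqrt{8} + N = 2 \sqrt{2} + N = N + 2 \sqrt{2}$)
$D{\left(Q \right)} = -2 + Q$
$\frac{M{\left(65,I \right)} + 20501}{X{\left(-13 \right)} + D{\left(-150 \right)}} = \frac{\left(106 + 2 \sqrt{2}\right) + 20501}{0 - 152} = \frac{20607 + 2 \sqrt{2}}{0 - 152} = \frac{20607 + 2 \sqrt{2}}{-152} = \left(20607 + 2 \sqrt{2}\right) \left(- \frac{1}{152}\right) = - \frac{20607}{152} - \frac{\sqrt{2}}{76}$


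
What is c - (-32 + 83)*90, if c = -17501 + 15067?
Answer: -7024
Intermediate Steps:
c = -2434
c - (-32 + 83)*90 = -2434 - (-32 + 83)*90 = -2434 - 51*90 = -2434 - 1*4590 = -2434 - 4590 = -7024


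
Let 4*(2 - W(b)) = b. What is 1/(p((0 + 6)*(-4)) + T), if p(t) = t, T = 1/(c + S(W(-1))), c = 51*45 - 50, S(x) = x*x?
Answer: -36001/864008 ≈ -0.041667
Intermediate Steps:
W(b) = 2 - b/4
S(x) = x²
c = 2245 (c = 2295 - 50 = 2245)
T = 16/36001 (T = 1/(2245 + (2 - ¼*(-1))²) = 1/(2245 + (2 + ¼)²) = 1/(2245 + (9/4)²) = 1/(2245 + 81/16) = 1/(36001/16) = 16/36001 ≈ 0.00044443)
1/(p((0 + 6)*(-4)) + T) = 1/((0 + 6)*(-4) + 16/36001) = 1/(6*(-4) + 16/36001) = 1/(-24 + 16/36001) = 1/(-864008/36001) = -36001/864008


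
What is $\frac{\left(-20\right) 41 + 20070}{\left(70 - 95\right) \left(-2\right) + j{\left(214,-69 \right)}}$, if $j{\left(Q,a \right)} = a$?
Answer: $- \frac{19250}{19} \approx -1013.2$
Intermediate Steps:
$\frac{\left(-20\right) 41 + 20070}{\left(70 - 95\right) \left(-2\right) + j{\left(214,-69 \right)}} = \frac{\left(-20\right) 41 + 20070}{\left(70 - 95\right) \left(-2\right) - 69} = \frac{-820 + 20070}{\left(-25\right) \left(-2\right) - 69} = \frac{19250}{50 - 69} = \frac{19250}{-19} = 19250 \left(- \frac{1}{19}\right) = - \frac{19250}{19}$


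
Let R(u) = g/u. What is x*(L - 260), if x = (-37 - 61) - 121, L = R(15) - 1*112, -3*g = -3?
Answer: 407267/5 ≈ 81453.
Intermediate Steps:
g = 1 (g = -⅓*(-3) = 1)
R(u) = 1/u
L = -1679/15 (L = 1/15 - 1*112 = 1/15 - 112 = -1679/15 ≈ -111.93)
x = -219 (x = -98 - 121 = -219)
x*(L - 260) = -219*(-1679/15 - 260) = -219*(-5579/15) = 407267/5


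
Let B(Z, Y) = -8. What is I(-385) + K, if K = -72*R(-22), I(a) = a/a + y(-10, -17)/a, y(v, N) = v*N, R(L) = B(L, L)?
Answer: 44395/77 ≈ 576.56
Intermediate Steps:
R(L) = -8
y(v, N) = N*v
I(a) = 1 + 170/a (I(a) = a/a + (-17*(-10))/a = 1 + 170/a)
K = 576 (K = -72*(-8) = 576)
I(-385) + K = (170 - 385)/(-385) + 576 = -1/385*(-215) + 576 = 43/77 + 576 = 44395/77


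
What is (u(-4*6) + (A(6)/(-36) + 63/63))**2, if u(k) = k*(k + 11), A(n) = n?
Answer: 3523129/36 ≈ 97865.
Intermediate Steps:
u(k) = k*(11 + k)
(u(-4*6) + (A(6)/(-36) + 63/63))**2 = ((-4*6)*(11 - 4*6) + (6/(-36) + 63/63))**2 = (-24*(11 - 24) + (6*(-1/36) + 63*(1/63)))**2 = (-24*(-13) + (-1/6 + 1))**2 = (312 + 5/6)**2 = (1877/6)**2 = 3523129/36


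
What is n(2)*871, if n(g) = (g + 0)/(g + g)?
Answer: 871/2 ≈ 435.50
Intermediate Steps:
n(g) = ½ (n(g) = g/((2*g)) = g*(1/(2*g)) = ½)
n(2)*871 = (½)*871 = 871/2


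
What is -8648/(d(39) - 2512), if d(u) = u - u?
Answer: 1081/314 ≈ 3.4427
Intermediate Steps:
d(u) = 0
-8648/(d(39) - 2512) = -8648/(0 - 2512) = -8648/(-2512) = -8648*(-1/2512) = 1081/314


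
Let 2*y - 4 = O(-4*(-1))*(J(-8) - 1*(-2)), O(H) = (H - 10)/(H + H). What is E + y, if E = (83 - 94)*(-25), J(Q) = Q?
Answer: 1117/4 ≈ 279.25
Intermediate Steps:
O(H) = (-10 + H)/(2*H) (O(H) = (-10 + H)/((2*H)) = (-10 + H)*(1/(2*H)) = (-10 + H)/(2*H))
E = 275 (E = -11*(-25) = 275)
y = 17/4 (y = 2 + (((-10 - 4*(-1))/(2*((-4*(-1)))))*(-8 - 1*(-2)))/2 = 2 + (((½)*(-10 + 4)/4)*(-8 + 2))/2 = 2 + (((½)*(¼)*(-6))*(-6))/2 = 2 + (-¾*(-6))/2 = 2 + (½)*(9/2) = 2 + 9/4 = 17/4 ≈ 4.2500)
E + y = 275 + 17/4 = 1117/4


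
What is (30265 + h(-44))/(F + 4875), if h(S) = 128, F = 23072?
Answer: 30393/27947 ≈ 1.0875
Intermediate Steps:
(30265 + h(-44))/(F + 4875) = (30265 + 128)/(23072 + 4875) = 30393/27947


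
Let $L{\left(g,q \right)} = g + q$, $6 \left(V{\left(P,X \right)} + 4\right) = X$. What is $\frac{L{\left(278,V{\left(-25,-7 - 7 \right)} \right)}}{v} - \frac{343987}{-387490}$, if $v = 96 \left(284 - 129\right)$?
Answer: $\frac{1567138403}{1729755360} \approx 0.90599$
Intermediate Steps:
$V{\left(P,X \right)} = -4 + \frac{X}{6}$
$v = 14880$ ($v = 96 \cdot 155 = 14880$)
$\frac{L{\left(278,V{\left(-25,-7 - 7 \right)} \right)}}{v} - \frac{343987}{-387490} = \frac{278 - \left(4 - \frac{-7 - 7}{6}\right)}{14880} - \frac{343987}{-387490} = \left(278 + \left(-4 + \frac{1}{6} \left(-14\right)\right)\right) \frac{1}{14880} - - \frac{343987}{387490} = \left(278 - \frac{19}{3}\right) \frac{1}{14880} + \frac{343987}{387490} = \frac{815}{3} \cdot \frac{1}{14880} + \frac{343987}{387490} = \frac{163}{8928} + \frac{343987}{387490} = \frac{1567138403}{1729755360}$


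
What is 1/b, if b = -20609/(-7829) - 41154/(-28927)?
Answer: 226469483/918351209 ≈ 0.24660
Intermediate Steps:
b = 918351209/226469483 (b = -20609*(-1/7829) - 41154*(-1/28927) = 20609/7829 + 41154/28927 = 918351209/226469483 ≈ 4.0551)
1/b = 1/(918351209/226469483) = 226469483/918351209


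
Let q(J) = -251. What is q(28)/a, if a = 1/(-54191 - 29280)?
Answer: 20951221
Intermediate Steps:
a = -1/83471 (a = 1/(-83471) = -1/83471 ≈ -1.1980e-5)
q(28)/a = -251/(-1/83471) = -251*(-83471) = 20951221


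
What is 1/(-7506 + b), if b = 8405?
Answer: 1/899 ≈ 0.0011123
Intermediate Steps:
1/(-7506 + b) = 1/(-7506 + 8405) = 1/899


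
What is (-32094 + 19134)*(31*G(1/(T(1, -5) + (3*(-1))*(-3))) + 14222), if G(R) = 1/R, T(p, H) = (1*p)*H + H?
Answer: -183915360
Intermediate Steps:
T(p, H) = H + H*p (T(p, H) = p*H + H = H*p + H = H + H*p)
(-32094 + 19134)*(31*G(1/(T(1, -5) + (3*(-1))*(-3))) + 14222) = (-32094 + 19134)*(31/(1/(-5*(1 + 1) + (3*(-1))*(-3))) + 14222) = -12960*(31/(1/(-5*2 - 3*(-3))) + 14222) = -12960*(31/(1/(-10 + 9)) + 14222) = -12960*(31/(1/(-1)) + 14222) = -12960*(31/(-1) + 14222) = -12960*(31*(-1) + 14222) = -12960*(-31 + 14222) = -12960*14191 = -183915360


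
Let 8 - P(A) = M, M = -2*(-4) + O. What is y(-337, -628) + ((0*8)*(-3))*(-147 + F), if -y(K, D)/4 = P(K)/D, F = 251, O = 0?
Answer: 0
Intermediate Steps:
M = 8 (M = -2*(-4) + 0 = 8 + 0 = 8)
P(A) = 0 (P(A) = 8 - 1*8 = 8 - 8 = 0)
y(K, D) = 0 (y(K, D) = -0/D = -4*0 = 0)
y(-337, -628) + ((0*8)*(-3))*(-147 + F) = 0 + ((0*8)*(-3))*(-147 + 251) = 0 + (0*(-3))*104 = 0 + 0*104 = 0 + 0 = 0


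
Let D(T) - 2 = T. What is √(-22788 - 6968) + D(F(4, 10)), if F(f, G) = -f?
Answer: -2 + 2*I*√7439 ≈ -2.0 + 172.5*I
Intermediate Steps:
D(T) = 2 + T
√(-22788 - 6968) + D(F(4, 10)) = √(-22788 - 6968) + (2 - 1*4) = √(-29756) + (2 - 4) = 2*I*√7439 - 2 = -2 + 2*I*√7439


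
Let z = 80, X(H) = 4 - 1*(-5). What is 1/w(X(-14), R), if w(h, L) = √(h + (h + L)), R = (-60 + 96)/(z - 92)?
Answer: √15/15 ≈ 0.25820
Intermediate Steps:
X(H) = 9 (X(H) = 4 + 5 = 9)
R = -3 (R = (-60 + 96)/(80 - 92) = 36/(-12) = 36*(-1/12) = -3)
w(h, L) = √(L + 2*h) (w(h, L) = √(h + (L + h)) = √(L + 2*h))
1/w(X(-14), R) = 1/(√(-3 + 2*9)) = 1/(√(-3 + 18)) = 1/(√15) = √15/15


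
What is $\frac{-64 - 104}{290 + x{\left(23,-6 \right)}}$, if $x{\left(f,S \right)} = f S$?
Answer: $- \frac{21}{19} \approx -1.1053$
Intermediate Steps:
$x{\left(f,S \right)} = S f$
$\frac{-64 - 104}{290 + x{\left(23,-6 \right)}} = \frac{-64 - 104}{290 - 138} = - \frac{168}{290 - 138} = - \frac{168}{152} = \left(-168\right) \frac{1}{152} = - \frac{21}{19}$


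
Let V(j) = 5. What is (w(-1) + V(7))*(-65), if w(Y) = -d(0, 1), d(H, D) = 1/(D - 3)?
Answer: -715/2 ≈ -357.50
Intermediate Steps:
d(H, D) = 1/(-3 + D)
w(Y) = 1/2 (w(Y) = -1/(-3 + 1) = -1/(-2) = -1*(-1/2) = 1/2)
(w(-1) + V(7))*(-65) = (1/2 + 5)*(-65) = (11/2)*(-65) = -715/2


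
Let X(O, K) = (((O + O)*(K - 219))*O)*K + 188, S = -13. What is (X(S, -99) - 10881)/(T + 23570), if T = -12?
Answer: 10630223/23558 ≈ 451.24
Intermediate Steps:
X(O, K) = 188 + 2*K*O²*(-219 + K) (X(O, K) = (((2*O)*(-219 + K))*O)*K + 188 = ((2*O*(-219 + K))*O)*K + 188 = (2*O²*(-219 + K))*K + 188 = 2*K*O²*(-219 + K) + 188 = 188 + 2*K*O²*(-219 + K))
(X(S, -99) - 10881)/(T + 23570) = ((188 - 438*(-99)*(-13)² + 2*(-99)²*(-13)²) - 10881)/(-12 + 23570) = ((188 - 438*(-99)*169 + 2*9801*169) - 10881)/23558 = ((188 + 7328178 + 3312738) - 10881)*(1/23558) = (10641104 - 10881)*(1/23558) = 10630223*(1/23558) = 10630223/23558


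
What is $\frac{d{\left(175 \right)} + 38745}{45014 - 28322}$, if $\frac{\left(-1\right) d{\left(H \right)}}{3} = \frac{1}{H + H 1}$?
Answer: $\frac{4520249}{1947400} \approx 2.3212$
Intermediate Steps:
$d{\left(H \right)} = - \frac{3}{2 H}$ ($d{\left(H \right)} = - \frac{3}{H + H 1} = - \frac{3}{H + H} = - \frac{3}{2 H}$)
$\frac{d{\left(175 \right)} + 38745}{45014 - 28322} = \frac{- \frac{3}{2 \cdot 175} + 38745}{45014 - 28322} = \frac{\left(- \frac{3}{2}\right) \frac{1}{175} + 38745}{16692} = \left(- \frac{3}{350} + 38745\right) \frac{1}{16692} = \frac{13560747}{350} \cdot \frac{1}{16692} = \frac{4520249}{1947400}$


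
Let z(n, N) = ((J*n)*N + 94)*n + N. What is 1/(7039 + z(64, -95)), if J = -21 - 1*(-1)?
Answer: 1/7795360 ≈ 1.2828e-7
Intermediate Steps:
J = -20 (J = -21 + 1 = -20)
z(n, N) = N + n*(94 - 20*N*n) (z(n, N) = ((-20*n)*N + 94)*n + N = (-20*N*n + 94)*n + N = (94 - 20*N*n)*n + N = n*(94 - 20*N*n) + N = N + n*(94 - 20*N*n))
1/(7039 + z(64, -95)) = 1/(7039 + (-95 + 94*64 - 20*(-95)*64²)) = 1/(7039 + (-95 + 6016 - 20*(-95)*4096)) = 1/(7039 + (-95 + 6016 + 7782400)) = 1/(7039 + 7788321) = 1/7795360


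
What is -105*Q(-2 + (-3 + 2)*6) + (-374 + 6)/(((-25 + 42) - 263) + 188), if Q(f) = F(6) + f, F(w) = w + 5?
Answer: -8951/29 ≈ -308.66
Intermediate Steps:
F(w) = 5 + w
Q(f) = 11 + f (Q(f) = (5 + 6) + f = 11 + f)
-105*Q(-2 + (-3 + 2)*6) + (-374 + 6)/(((-25 + 42) - 263) + 188) = -105*(11 + (-2 + (-3 + 2)*6)) + (-374 + 6)/(((-25 + 42) - 263) + 188) = -105*(11 + (-2 - 1*6)) - 368/((17 - 263) + 188) = -105*(11 + (-2 - 6)) - 368/(-246 + 188) = -105*(11 - 8) - 368/(-58) = -105*3 - 368*(-1/58) = -315 + 184/29 = -8951/29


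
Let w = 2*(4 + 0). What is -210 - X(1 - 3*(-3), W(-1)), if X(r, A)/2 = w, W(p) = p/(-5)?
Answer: -226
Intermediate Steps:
w = 8 (w = 2*4 = 8)
W(p) = -p/5 (W(p) = p*(-⅕) = -p/5)
X(r, A) = 16 (X(r, A) = 2*8 = 16)
-210 - X(1 - 3*(-3), W(-1)) = -210 - 1*16 = -210 - 16 = -226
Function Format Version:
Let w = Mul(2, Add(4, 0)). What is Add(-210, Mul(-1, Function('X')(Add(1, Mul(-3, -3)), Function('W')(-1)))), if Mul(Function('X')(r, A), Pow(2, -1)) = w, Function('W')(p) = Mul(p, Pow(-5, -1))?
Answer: -226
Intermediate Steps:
w = 8 (w = Mul(2, 4) = 8)
Function('W')(p) = Mul(Rational(-1, 5), p) (Function('W')(p) = Mul(p, Rational(-1, 5)) = Mul(Rational(-1, 5), p))
Function('X')(r, A) = 16 (Function('X')(r, A) = Mul(2, 8) = 16)
Add(-210, Mul(-1, Function('X')(Add(1, Mul(-3, -3)), Function('W')(-1)))) = Add(-210, Mul(-1, 16)) = Add(-210, -16) = -226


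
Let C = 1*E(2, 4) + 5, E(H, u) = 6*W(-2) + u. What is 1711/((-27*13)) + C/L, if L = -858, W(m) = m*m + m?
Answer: -37831/7722 ≈ -4.8991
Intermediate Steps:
W(m) = m + m**2 (W(m) = m**2 + m = m + m**2)
E(H, u) = 12 + u (E(H, u) = 6*(-2*(1 - 2)) + u = 6*(-2*(-1)) + u = 6*2 + u = 12 + u)
C = 21 (C = 1*(12 + 4) + 5 = 1*16 + 5 = 16 + 5 = 21)
1711/((-27*13)) + C/L = 1711/((-27*13)) + 21/(-858) = 1711/(-351) + 21*(-1/858) = 1711*(-1/351) - 7/286 = -1711/351 - 7/286 = -37831/7722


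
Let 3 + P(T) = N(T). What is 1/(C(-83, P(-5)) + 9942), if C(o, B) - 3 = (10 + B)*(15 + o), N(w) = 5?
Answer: 1/9129 ≈ 0.00010954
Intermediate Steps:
P(T) = 2 (P(T) = -3 + 5 = 2)
C(o, B) = 3 + (10 + B)*(15 + o)
1/(C(-83, P(-5)) + 9942) = 1/((153 + 10*(-83) + 15*2 + 2*(-83)) + 9942) = 1/((153 - 830 + 30 - 166) + 9942) = 1/(-813 + 9942) = 1/9129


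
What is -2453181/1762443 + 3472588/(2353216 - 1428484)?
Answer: 106991762222/45271873341 ≈ 2.3633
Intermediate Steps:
-2453181/1762443 + 3472588/(2353216 - 1428484) = -2453181*1/1762443 + 3472588/924732 = -817727/587481 + 3472588*(1/924732) = -817727/587481 + 868147/231183 = 106991762222/45271873341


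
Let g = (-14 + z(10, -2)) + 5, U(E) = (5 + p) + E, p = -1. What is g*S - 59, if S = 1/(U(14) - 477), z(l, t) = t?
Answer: -27070/459 ≈ -58.976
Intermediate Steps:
U(E) = 4 + E (U(E) = (5 - 1) + E = 4 + E)
g = -11 (g = (-14 - 2) + 5 = -16 + 5 = -11)
S = -1/459 (S = 1/((4 + 14) - 477) = 1/(18 - 477) = 1/(-459) = -1/459 ≈ -0.0021787)
g*S - 59 = -11*(-1/459) - 59 = 11/459 - 59 = -27070/459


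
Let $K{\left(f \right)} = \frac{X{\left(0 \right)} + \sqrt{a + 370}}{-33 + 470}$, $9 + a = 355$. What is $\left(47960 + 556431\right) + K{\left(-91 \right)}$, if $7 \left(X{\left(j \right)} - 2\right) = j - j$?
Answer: $\frac{264118869}{437} + \frac{2 \sqrt{179}}{437} \approx 6.0439 \cdot 10^{5}$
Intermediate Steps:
$a = 346$ ($a = -9 + 355 = 346$)
$X{\left(j \right)} = 2$ ($X{\left(j \right)} = 2 + \frac{j - j}{7} = 2 + \frac{1}{7} \cdot 0 = 2 + 0 = 2$)
$K{\left(f \right)} = \frac{2}{437} + \frac{2 \sqrt{179}}{437}$ ($K{\left(f \right)} = \frac{2 + \sqrt{346 + 370}}{-33 + 470} = \frac{2 + \sqrt{716}}{437} = \left(2 + 2 \sqrt{179}\right) \frac{1}{437} = \frac{2}{437} + \frac{2 \sqrt{179}}{437}$)
$\left(47960 + 556431\right) + K{\left(-91 \right)} = \left(47960 + 556431\right) + \left(\frac{2}{437} + \frac{2 \sqrt{179}}{437}\right) = 604391 + \left(\frac{2}{437} + \frac{2 \sqrt{179}}{437}\right) = \frac{264118869}{437} + \frac{2 \sqrt{179}}{437}$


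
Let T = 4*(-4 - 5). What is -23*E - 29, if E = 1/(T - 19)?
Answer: -1572/55 ≈ -28.582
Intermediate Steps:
T = -36 (T = 4*(-9) = -36)
E = -1/55 (E = 1/(-36 - 19) = 1/(-55) = -1/55 ≈ -0.018182)
-23*E - 29 = -23*(-1/55) - 29 = 23/55 - 29 = -1572/55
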